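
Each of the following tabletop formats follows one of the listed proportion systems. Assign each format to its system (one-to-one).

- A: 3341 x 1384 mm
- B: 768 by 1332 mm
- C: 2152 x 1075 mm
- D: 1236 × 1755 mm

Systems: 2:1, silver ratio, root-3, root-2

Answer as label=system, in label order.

A = 3341/1384 ≈ 2.414 → silver ratio (2.414)
B = 1332/768 ≈ 1.734 → root-3 (1.732)
C = 2152/1075 ≈ 2.002 → 2:1 (2.000)
D = 1755/1236 ≈ 1.420 → root-2 (1.414)

A=silver ratio, B=root-3, C=2:1, D=root-2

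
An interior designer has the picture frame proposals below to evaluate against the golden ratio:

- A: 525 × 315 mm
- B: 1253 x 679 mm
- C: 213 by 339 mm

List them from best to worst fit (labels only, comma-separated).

C, A, B

Ratios: A = 525 / 315 ≈ 1.667; B = 1253 / 679 ≈ 1.845; C = 339 / 213 ≈ 1.592.
|Δ from 1.618|: A 0.049; B 0.227; C 0.026.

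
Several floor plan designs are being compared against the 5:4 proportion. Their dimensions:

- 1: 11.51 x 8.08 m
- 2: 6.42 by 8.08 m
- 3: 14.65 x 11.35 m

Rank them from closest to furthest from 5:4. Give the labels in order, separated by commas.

2, 3, 1

Ratios: 1 = 11.51 / 8.08 ≈ 1.425; 2 = 8.08 / 6.42 ≈ 1.259; 3 = 14.65 / 11.35 ≈ 1.291.
|Δ from 1.250|: 1 0.175; 2 0.009; 3 0.041.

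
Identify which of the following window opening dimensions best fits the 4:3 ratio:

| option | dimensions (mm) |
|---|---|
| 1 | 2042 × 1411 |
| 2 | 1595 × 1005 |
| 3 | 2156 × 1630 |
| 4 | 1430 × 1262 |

3

Ratios (long/short): 1 ≈ 1.447; 2 ≈ 1.587; 3 ≈ 1.323; 4 ≈ 1.133.
4:3 ≈ 1.333; option 3 is nearest (Δ 0.010).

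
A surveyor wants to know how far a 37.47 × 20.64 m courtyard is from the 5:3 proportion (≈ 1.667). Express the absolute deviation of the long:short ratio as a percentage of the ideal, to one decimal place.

8.9%

Ratio = 37.47 / 20.64 ≈ 1.8154.
Ideal 5:3 ≈ 1.6667. |1.8154 − 1.6667| / 1.6667 ≈ 8.92% → 8.9%.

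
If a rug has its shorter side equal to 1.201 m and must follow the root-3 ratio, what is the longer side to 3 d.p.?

root-3 ≈ 1.73205.
Longer side = 1.201 × 1.73205 ≈ 2.08019 → 2.080 m.

2.080 m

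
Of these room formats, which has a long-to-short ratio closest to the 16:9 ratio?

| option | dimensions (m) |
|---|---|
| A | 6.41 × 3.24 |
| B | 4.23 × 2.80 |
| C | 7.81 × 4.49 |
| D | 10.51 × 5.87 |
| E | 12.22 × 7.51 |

D

Target 16:9 ≈ 1.778.
A: 1.978 (Δ0.200)  B: 1.511 (Δ0.267)  C: 1.739 (Δ0.039)  D: 1.790 (Δ0.012)  E: 1.627 (Δ0.151)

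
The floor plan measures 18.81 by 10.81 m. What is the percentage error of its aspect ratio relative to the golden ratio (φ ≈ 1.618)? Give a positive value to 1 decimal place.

7.5%

Ratio = 18.81 / 10.81 ≈ 1.7401.
Ideal golden ratio ≈ 1.6180. |1.7401 − 1.6180| / 1.6180 ≈ 7.55% → 7.5%.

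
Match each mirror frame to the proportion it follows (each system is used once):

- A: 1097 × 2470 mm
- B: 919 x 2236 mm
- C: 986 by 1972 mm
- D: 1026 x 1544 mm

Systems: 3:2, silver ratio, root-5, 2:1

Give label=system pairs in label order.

Ratios: A ≈ 2.252; B ≈ 2.433; C ≈ 2.000; D ≈ 1.505.
Targets: 3:2 ≈ 1.500; silver ratio ≈ 2.414; root-5 ≈ 2.236; 2:1 ≈ 2.000.

A=root-5, B=silver ratio, C=2:1, D=3:2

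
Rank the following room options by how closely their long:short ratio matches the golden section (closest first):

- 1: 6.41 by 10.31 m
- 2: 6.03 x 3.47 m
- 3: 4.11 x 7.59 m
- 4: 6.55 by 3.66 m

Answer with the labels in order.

1, 2, 4, 3

1: 10.31/6.41 ≈ 1.608 → |1.608 − 1.618| = 0.010
2: 6.03/3.47 ≈ 1.738 → |1.738 − 1.618| = 0.120
3: 7.59/4.11 ≈ 1.847 → |1.847 − 1.618| = 0.229
4: 6.55/3.66 ≈ 1.790 → |1.790 − 1.618| = 0.172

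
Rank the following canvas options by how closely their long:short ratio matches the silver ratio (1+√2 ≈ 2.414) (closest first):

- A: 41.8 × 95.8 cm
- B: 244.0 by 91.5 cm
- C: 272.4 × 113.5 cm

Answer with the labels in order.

C, A, B

Ratios: A = 95.8 / 41.8 ≈ 2.292; B = 244.0 / 91.5 ≈ 2.667; C = 272.4 / 113.5 ≈ 2.400.
|Δ from 2.414|: A 0.122; B 0.253; C 0.014.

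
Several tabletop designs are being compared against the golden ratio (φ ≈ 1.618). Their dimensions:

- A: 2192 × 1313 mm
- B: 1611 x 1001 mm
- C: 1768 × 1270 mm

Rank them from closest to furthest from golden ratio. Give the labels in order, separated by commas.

Ratios: A = 2192 / 1313 ≈ 1.669; B = 1611 / 1001 ≈ 1.609; C = 1768 / 1270 ≈ 1.392.
|Δ from 1.618|: A 0.051; B 0.009; C 0.226.

B, A, C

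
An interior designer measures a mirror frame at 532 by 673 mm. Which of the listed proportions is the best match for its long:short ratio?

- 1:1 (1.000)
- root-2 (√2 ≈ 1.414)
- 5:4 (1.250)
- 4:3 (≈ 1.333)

5:4

Ratio = 673 / 532 ≈ 1.265.
Distances: 1:1 1.000 (Δ 0.265); root-2 1.414 (Δ 0.149); 5:4 1.250 (Δ 0.015); 4:3 1.333 (Δ 0.068).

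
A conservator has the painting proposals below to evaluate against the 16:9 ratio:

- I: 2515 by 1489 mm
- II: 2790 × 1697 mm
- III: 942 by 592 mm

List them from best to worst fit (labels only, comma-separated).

I: 2515/1489 ≈ 1.689 → |1.689 − 1.778| = 0.089
II: 2790/1697 ≈ 1.644 → |1.644 − 1.778| = 0.134
III: 942/592 ≈ 1.591 → |1.591 − 1.778| = 0.187

I, II, III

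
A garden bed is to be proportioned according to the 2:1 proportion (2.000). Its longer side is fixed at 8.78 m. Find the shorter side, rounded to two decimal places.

2:1 = 2.00000.
Shorter side = 8.78 ÷ 2.00000 ≈ 4.3900 → 4.39 m.

4.39 m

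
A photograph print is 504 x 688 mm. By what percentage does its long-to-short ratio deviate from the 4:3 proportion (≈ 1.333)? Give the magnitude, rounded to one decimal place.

Ratio = 688 / 504 ≈ 1.3651.
Ideal 4:3 ≈ 1.3333. |1.3651 − 1.3333| / 1.3333 ≈ 2.39% → 2.4%.

2.4%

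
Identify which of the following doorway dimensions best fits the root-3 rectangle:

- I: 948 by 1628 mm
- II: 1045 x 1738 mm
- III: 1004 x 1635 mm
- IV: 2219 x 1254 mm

I

Target root-3 ≈ 1.732.
I: 1.717 (Δ0.015)  II: 1.663 (Δ0.069)  III: 1.628 (Δ0.104)  IV: 1.770 (Δ0.038)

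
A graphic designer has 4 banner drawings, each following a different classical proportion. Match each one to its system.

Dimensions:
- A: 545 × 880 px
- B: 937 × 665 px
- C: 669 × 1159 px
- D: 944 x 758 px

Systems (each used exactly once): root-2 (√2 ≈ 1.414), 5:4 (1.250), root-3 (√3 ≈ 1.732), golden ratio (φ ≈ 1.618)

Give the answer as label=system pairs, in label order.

A=golden ratio, B=root-2, C=root-3, D=5:4

A = 880/545 ≈ 1.615 → golden ratio (1.618)
B = 937/665 ≈ 1.409 → root-2 (1.414)
C = 1159/669 ≈ 1.732 → root-3 (1.732)
D = 944/758 ≈ 1.245 → 5:4 (1.250)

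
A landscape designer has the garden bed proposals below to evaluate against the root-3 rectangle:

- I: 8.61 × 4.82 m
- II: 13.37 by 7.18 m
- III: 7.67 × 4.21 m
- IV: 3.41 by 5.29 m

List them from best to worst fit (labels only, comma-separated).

I: 8.61/4.82 ≈ 1.786 → |1.786 − 1.732| = 0.054
II: 13.37/7.18 ≈ 1.862 → |1.862 − 1.732| = 0.130
III: 7.67/4.21 ≈ 1.822 → |1.822 − 1.732| = 0.090
IV: 5.29/3.41 ≈ 1.551 → |1.551 − 1.732| = 0.181

I, III, II, IV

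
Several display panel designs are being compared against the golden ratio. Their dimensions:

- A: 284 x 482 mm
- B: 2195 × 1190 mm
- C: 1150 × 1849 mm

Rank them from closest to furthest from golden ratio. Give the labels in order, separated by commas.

C, A, B

A: 482/284 ≈ 1.697 → |1.697 − 1.618| = 0.079
B: 2195/1190 ≈ 1.845 → |1.845 − 1.618| = 0.227
C: 1849/1150 ≈ 1.608 → |1.608 − 1.618| = 0.010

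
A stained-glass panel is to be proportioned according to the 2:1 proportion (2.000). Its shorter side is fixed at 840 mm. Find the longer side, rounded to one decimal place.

2:1 = 2.00000.
Longer side = 840 × 2.00000 ≈ 1680.000 → 1680.0 mm.

1680.0 mm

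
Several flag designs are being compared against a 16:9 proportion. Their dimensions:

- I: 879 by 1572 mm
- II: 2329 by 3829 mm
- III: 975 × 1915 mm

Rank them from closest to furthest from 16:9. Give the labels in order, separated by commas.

I, II, III

Ratios: I = 1572 / 879 ≈ 1.788; II = 3829 / 2329 ≈ 1.644; III = 1915 / 975 ≈ 1.964.
|Δ from 1.778|: I 0.010; II 0.134; III 0.186.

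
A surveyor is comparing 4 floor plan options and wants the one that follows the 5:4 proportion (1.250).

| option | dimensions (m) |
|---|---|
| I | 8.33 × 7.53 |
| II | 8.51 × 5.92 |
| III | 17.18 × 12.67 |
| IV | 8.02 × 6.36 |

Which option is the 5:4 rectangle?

Ratios (long/short): I ≈ 1.106; II ≈ 1.438; III ≈ 1.356; IV ≈ 1.261.
5:4 ≈ 1.250; option IV is nearest (Δ 0.011).

IV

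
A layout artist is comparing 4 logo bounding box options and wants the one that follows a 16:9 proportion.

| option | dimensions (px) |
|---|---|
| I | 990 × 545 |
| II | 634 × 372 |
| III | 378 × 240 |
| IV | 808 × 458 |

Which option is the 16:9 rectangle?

IV

Target 16:9 ≈ 1.778.
I: 1.817 (Δ0.039)  II: 1.704 (Δ0.074)  III: 1.575 (Δ0.203)  IV: 1.764 (Δ0.014)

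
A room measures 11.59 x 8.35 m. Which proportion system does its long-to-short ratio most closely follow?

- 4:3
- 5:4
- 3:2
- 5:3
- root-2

Ratio = 11.59 / 8.35 ≈ 1.388.
Distances: 4:3 1.333 (Δ 0.055); 5:4 1.250 (Δ 0.138); 3:2 1.500 (Δ 0.112); 5:3 1.667 (Δ 0.279); root-2 1.414 (Δ 0.026).

root-2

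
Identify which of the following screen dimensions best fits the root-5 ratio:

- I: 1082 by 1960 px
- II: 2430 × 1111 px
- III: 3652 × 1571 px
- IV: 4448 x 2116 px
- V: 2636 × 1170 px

V

Target root-5 ≈ 2.236.
I: 1.811 (Δ0.425)  II: 2.187 (Δ0.049)  III: 2.325 (Δ0.089)  IV: 2.102 (Δ0.134)  V: 2.253 (Δ0.017)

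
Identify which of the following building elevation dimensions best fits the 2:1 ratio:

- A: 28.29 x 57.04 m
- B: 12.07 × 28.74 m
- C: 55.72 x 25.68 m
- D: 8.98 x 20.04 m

A

Target 2:1 ≈ 2.000.
A: 2.016 (Δ0.016)  B: 2.381 (Δ0.381)  C: 2.170 (Δ0.170)  D: 2.232 (Δ0.232)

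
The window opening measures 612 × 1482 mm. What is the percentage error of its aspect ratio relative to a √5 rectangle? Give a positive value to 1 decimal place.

8.3%

Ratio = 1482 / 612 ≈ 2.4216.
Ideal root-5 ≈ 2.2361. |2.4216 − 2.2361| / 2.2361 ≈ 8.30% → 8.3%.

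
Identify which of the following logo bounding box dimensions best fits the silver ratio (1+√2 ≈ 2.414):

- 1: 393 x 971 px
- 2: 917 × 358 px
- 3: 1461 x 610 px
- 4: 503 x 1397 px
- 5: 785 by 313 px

3

Target silver ratio ≈ 2.414.
1: 2.471 (Δ0.057)  2: 2.561 (Δ0.147)  3: 2.395 (Δ0.019)  4: 2.777 (Δ0.363)  5: 2.508 (Δ0.094)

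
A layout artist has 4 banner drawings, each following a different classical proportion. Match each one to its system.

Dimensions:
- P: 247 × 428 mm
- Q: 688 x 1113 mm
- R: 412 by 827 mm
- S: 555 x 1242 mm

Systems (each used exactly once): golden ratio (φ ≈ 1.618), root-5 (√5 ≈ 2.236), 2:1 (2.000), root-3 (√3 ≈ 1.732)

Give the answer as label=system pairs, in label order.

Ratios: P ≈ 1.733; Q ≈ 1.618; R ≈ 2.007; S ≈ 2.238.
Targets: golden ratio ≈ 1.618; root-5 ≈ 2.236; 2:1 ≈ 2.000; root-3 ≈ 1.732.

P=root-3, Q=golden ratio, R=2:1, S=root-5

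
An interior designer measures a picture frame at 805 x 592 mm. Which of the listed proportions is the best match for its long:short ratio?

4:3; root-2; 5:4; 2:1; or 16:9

4:3

Ratio = 805 / 592 ≈ 1.360.
Distances: 4:3 1.333 (Δ 0.027); root-2 1.414 (Δ 0.054); 5:4 1.250 (Δ 0.110); 2:1 2.000 (Δ 0.640); 16:9 1.778 (Δ 0.418).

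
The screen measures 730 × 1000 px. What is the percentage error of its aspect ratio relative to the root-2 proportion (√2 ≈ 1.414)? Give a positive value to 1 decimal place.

3.1%

Ratio = 1000 / 730 ≈ 1.3699.
Ideal root-2 ≈ 1.4142. |1.3699 − 1.4142| / 1.4142 ≈ 3.13% → 3.1%.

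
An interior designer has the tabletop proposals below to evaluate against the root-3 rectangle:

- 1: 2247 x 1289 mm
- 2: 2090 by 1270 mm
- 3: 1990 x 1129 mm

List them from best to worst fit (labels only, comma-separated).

1: 2247/1289 ≈ 1.743 → |1.743 − 1.732| = 0.011
2: 2090/1270 ≈ 1.646 → |1.646 − 1.732| = 0.086
3: 1990/1129 ≈ 1.763 → |1.763 − 1.732| = 0.031

1, 3, 2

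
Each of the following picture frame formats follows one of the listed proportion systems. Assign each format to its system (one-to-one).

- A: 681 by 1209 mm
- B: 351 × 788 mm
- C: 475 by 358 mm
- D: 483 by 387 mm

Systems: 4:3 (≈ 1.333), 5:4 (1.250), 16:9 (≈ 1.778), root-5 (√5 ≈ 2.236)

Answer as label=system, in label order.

A=16:9, B=root-5, C=4:3, D=5:4

A = 1209/681 ≈ 1.775 → 16:9 (1.778)
B = 788/351 ≈ 2.245 → root-5 (2.236)
C = 475/358 ≈ 1.327 → 4:3 (1.333)
D = 483/387 ≈ 1.248 → 5:4 (1.250)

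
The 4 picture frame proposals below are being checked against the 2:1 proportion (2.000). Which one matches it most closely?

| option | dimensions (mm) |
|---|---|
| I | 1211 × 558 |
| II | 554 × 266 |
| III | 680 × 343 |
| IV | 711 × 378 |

III

Ratios (long/short): I ≈ 2.170; II ≈ 2.083; III ≈ 1.983; IV ≈ 1.881.
2:1 ≈ 2.000; option III is nearest (Δ 0.017).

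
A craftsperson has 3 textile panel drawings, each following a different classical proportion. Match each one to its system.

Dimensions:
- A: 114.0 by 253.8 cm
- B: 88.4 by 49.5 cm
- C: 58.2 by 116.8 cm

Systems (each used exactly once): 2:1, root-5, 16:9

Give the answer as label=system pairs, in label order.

A=root-5, B=16:9, C=2:1

Ratios: A ≈ 2.226; B ≈ 1.786; C ≈ 2.007.
Targets: 2:1 ≈ 2.000; root-5 ≈ 2.236; 16:9 ≈ 1.778.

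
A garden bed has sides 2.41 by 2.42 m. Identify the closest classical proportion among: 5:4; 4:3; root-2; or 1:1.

Ratio = 2.42 / 2.41 ≈ 1.004.
Distances: 5:4 1.250 (Δ 0.246); 4:3 1.333 (Δ 0.329); root-2 1.414 (Δ 0.410); 1:1 1.000 (Δ 0.004).

1:1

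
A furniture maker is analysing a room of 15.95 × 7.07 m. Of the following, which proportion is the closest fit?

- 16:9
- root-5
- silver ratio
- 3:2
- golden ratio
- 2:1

Ratio = 15.95 / 7.07 ≈ 2.256.
Distances: 16:9 1.778 (Δ 0.478); root-5 2.236 (Δ 0.020); silver ratio 2.414 (Δ 0.158); 3:2 1.500 (Δ 0.756); golden ratio 1.618 (Δ 0.638); 2:1 2.000 (Δ 0.256).

root-5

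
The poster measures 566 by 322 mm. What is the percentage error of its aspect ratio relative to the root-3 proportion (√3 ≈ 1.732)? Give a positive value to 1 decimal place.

Ratio = 566 / 322 ≈ 1.7578.
Ideal root-3 ≈ 1.7321. |1.7578 − 1.7321| / 1.7321 ≈ 1.48% → 1.5%.

1.5%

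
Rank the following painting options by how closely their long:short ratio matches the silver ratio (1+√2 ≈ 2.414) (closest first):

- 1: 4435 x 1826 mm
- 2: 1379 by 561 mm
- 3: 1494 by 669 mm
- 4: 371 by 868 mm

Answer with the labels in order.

1, 2, 4, 3

Ratios: 1 = 4435 / 1826 ≈ 2.429; 2 = 1379 / 561 ≈ 2.458; 3 = 1494 / 669 ≈ 2.233; 4 = 868 / 371 ≈ 2.340.
|Δ from 2.414|: 1 0.015; 2 0.044; 3 0.181; 4 0.074.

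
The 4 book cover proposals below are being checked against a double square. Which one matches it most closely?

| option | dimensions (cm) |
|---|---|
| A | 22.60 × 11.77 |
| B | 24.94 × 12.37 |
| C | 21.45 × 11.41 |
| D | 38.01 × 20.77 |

Target 2:1 ≈ 2.000.
A: 1.920 (Δ0.080)  B: 2.016 (Δ0.016)  C: 1.880 (Δ0.120)  D: 1.830 (Δ0.170)

B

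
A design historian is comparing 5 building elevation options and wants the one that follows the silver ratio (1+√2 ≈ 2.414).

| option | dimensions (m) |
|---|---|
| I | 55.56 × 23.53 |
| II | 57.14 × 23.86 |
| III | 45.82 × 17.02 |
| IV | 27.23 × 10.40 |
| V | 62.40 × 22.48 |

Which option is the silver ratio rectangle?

Ratios (long/short): I ≈ 2.361; II ≈ 2.395; III ≈ 2.692; IV ≈ 2.618; V ≈ 2.776.
silver ratio ≈ 2.414; option II is nearest (Δ 0.019).

II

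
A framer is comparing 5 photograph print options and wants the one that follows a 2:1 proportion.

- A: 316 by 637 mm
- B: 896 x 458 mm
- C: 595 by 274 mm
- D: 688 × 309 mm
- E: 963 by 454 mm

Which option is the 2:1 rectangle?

Ratios (long/short): A ≈ 2.016; B ≈ 1.956; C ≈ 2.172; D ≈ 2.227; E ≈ 2.121.
2:1 ≈ 2.000; option A is nearest (Δ 0.016).

A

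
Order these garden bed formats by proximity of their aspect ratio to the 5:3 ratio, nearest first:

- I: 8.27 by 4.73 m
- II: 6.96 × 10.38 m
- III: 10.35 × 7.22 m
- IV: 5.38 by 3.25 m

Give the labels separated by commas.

IV, I, II, III

I: 8.27/4.73 ≈ 1.748 → |1.748 − 1.667| = 0.081
II: 10.38/6.96 ≈ 1.491 → |1.491 − 1.667| = 0.176
III: 10.35/7.22 ≈ 1.434 → |1.434 − 1.667| = 0.233
IV: 5.38/3.25 ≈ 1.655 → |1.655 − 1.667| = 0.012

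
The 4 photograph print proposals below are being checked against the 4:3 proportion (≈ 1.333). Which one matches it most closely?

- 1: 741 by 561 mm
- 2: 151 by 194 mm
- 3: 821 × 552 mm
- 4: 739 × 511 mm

Ratios (long/short): 1 ≈ 1.321; 2 ≈ 1.285; 3 ≈ 1.487; 4 ≈ 1.446.
4:3 ≈ 1.333; option 1 is nearest (Δ 0.012).

1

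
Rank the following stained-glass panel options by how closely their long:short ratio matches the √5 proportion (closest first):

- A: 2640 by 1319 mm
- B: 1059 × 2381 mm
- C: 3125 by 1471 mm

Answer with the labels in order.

A: 2640/1319 ≈ 2.002 → |2.002 − 2.236| = 0.234
B: 2381/1059 ≈ 2.248 → |2.248 − 2.236| = 0.012
C: 3125/1471 ≈ 2.124 → |2.124 − 2.236| = 0.112

B, C, A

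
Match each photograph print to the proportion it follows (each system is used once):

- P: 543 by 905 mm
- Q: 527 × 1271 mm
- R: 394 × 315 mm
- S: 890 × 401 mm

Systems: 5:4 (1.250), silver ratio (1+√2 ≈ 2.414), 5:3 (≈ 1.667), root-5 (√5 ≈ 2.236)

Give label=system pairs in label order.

P=5:3, Q=silver ratio, R=5:4, S=root-5

Ratios: P ≈ 1.667; Q ≈ 2.412; R ≈ 1.251; S ≈ 2.219.
Targets: 5:4 ≈ 1.250; silver ratio ≈ 2.414; 5:3 ≈ 1.667; root-5 ≈ 2.236.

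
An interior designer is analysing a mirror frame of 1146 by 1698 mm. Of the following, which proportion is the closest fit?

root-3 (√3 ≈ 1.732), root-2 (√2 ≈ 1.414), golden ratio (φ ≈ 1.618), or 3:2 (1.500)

1698/1146 ≈ 1.482. Nearest candidates are 3:2 (1.500, off by 0.018) and root-2 (1.414, off by 0.068).

3:2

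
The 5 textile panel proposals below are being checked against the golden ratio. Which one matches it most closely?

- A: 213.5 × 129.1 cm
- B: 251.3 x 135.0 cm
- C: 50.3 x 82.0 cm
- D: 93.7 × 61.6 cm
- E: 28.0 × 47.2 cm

C

Target golden ratio ≈ 1.618.
A: 1.654 (Δ0.036)  B: 1.861 (Δ0.243)  C: 1.630 (Δ0.012)  D: 1.521 (Δ0.097)  E: 1.686 (Δ0.068)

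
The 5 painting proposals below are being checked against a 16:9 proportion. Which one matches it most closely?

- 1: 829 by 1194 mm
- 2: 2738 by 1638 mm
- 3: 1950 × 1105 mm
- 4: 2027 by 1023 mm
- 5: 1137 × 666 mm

Ratios (long/short): 1 ≈ 1.440; 2 ≈ 1.672; 3 ≈ 1.765; 4 ≈ 1.981; 5 ≈ 1.707.
16:9 ≈ 1.778; option 3 is nearest (Δ 0.013).

3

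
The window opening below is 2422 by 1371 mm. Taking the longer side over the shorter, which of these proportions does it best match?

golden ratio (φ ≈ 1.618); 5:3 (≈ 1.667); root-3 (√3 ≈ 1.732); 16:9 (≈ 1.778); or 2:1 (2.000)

2422/1371 ≈ 1.767. Nearest candidates are 16:9 (1.778, off by 0.011) and root-3 (1.732, off by 0.035).

16:9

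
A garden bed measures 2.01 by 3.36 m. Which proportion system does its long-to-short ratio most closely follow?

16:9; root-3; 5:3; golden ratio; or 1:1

5:3

3.36/2.01 ≈ 1.672. Nearest candidates are 5:3 (1.667, off by 0.005) and golden ratio (1.618, off by 0.054).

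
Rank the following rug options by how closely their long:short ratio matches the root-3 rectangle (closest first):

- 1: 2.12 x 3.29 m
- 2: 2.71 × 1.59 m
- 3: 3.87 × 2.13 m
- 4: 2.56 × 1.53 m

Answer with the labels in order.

1: 3.29/2.12 ≈ 1.552 → |1.552 − 1.732| = 0.180
2: 2.71/1.59 ≈ 1.704 → |1.704 − 1.732| = 0.028
3: 3.87/2.13 ≈ 1.817 → |1.817 − 1.732| = 0.085
4: 2.56/1.53 ≈ 1.673 → |1.673 − 1.732| = 0.059

2, 4, 3, 1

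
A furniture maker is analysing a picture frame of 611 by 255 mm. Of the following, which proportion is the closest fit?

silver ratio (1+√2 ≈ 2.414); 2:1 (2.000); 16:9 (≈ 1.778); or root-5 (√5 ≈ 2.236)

silver ratio

Ratio = 611 / 255 ≈ 2.396.
Distances: silver ratio 2.414 (Δ 0.018); 2:1 2.000 (Δ 0.396); 16:9 1.778 (Δ 0.618); root-5 2.236 (Δ 0.160).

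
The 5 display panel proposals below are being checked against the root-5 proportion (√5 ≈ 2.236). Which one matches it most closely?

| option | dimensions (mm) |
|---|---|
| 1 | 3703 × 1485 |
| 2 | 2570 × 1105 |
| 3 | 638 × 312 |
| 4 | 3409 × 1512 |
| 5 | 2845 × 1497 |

Ratios (long/short): 1 ≈ 2.494; 2 ≈ 2.326; 3 ≈ 2.045; 4 ≈ 2.255; 5 ≈ 1.900.
root-5 ≈ 2.236; option 4 is nearest (Δ 0.019).

4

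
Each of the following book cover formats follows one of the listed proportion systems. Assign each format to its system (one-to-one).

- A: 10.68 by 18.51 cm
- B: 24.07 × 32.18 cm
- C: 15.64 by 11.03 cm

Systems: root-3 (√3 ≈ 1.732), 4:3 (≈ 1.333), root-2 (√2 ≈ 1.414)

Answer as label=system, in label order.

A = 18.51/10.68 ≈ 1.733 → root-3 (1.732)
B = 32.18/24.07 ≈ 1.337 → 4:3 (1.333)
C = 15.64/11.03 ≈ 1.418 → root-2 (1.414)

A=root-3, B=4:3, C=root-2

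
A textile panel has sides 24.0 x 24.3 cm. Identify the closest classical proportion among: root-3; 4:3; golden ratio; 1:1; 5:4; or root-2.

1:1

Ratio = 24.3 / 24.0 ≈ 1.012.
Distances: root-3 1.732 (Δ 0.720); 4:3 1.333 (Δ 0.321); golden ratio 1.618 (Δ 0.606); 1:1 1.000 (Δ 0.012); 5:4 1.250 (Δ 0.238); root-2 1.414 (Δ 0.402).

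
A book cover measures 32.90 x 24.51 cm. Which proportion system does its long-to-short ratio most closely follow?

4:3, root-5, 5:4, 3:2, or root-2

32.90/24.51 ≈ 1.342. Nearest candidates are 4:3 (1.333, off by 0.009) and root-2 (1.414, off by 0.072).

4:3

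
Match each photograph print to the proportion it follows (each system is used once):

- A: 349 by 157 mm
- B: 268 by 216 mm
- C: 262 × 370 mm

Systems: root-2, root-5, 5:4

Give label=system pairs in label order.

Ratios: A ≈ 2.223; B ≈ 1.241; C ≈ 1.412.
Targets: root-2 ≈ 1.414; root-5 ≈ 2.236; 5:4 ≈ 1.250.

A=root-5, B=5:4, C=root-2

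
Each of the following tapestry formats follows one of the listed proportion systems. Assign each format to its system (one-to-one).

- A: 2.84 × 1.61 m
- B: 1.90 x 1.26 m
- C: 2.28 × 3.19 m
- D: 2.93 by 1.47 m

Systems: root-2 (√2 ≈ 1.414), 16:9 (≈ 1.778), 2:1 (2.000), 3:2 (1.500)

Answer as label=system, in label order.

A=16:9, B=3:2, C=root-2, D=2:1

A = 2.84/1.61 ≈ 1.764 → 16:9 (1.778)
B = 1.90/1.26 ≈ 1.508 → 3:2 (1.500)
C = 3.19/2.28 ≈ 1.399 → root-2 (1.414)
D = 2.93/1.47 ≈ 1.993 → 2:1 (2.000)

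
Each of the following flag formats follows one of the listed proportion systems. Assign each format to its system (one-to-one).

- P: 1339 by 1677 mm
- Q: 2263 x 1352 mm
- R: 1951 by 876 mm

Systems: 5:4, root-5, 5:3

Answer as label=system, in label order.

P=5:4, Q=5:3, R=root-5

P = 1677/1339 ≈ 1.252 → 5:4 (1.250)
Q = 2263/1352 ≈ 1.674 → 5:3 (1.667)
R = 1951/876 ≈ 2.227 → root-5 (2.236)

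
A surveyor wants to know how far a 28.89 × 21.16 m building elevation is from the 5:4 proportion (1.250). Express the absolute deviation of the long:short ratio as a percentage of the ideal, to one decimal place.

Ratio = 28.89 / 21.16 ≈ 1.3653.
Ideal 5:4 = 1.2500. |1.3653 − 1.2500| / 1.2500 ≈ 9.22% → 9.2%.

9.2%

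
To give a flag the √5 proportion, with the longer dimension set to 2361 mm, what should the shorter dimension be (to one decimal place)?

1055.9 mm

root-5 ≈ 2.23607.
Shorter side = 2361 ÷ 2.23607 ≈ 1055.870 → 1055.9 mm.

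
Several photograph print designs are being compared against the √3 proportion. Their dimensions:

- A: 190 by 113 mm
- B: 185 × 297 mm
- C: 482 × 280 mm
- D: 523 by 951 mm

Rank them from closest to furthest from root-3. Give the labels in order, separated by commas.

A: 190/113 ≈ 1.681 → |1.681 − 1.732| = 0.051
B: 297/185 ≈ 1.605 → |1.605 − 1.732| = 0.127
C: 482/280 ≈ 1.721 → |1.721 − 1.732| = 0.011
D: 951/523 ≈ 1.818 → |1.818 − 1.732| = 0.086

C, A, D, B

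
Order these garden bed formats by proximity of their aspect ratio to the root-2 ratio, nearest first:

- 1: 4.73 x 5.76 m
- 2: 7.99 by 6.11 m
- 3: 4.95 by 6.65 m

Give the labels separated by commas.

1: 5.76/4.73 ≈ 1.218 → |1.218 − 1.414| = 0.196
2: 7.99/6.11 ≈ 1.308 → |1.308 − 1.414| = 0.106
3: 6.65/4.95 ≈ 1.343 → |1.343 − 1.414| = 0.071

3, 2, 1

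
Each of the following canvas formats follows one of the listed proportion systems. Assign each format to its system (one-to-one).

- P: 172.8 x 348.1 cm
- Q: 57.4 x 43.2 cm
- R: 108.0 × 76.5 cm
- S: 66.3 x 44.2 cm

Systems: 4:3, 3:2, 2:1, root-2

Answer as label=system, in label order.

P = 348.1/172.8 ≈ 2.014 → 2:1 (2.000)
Q = 57.4/43.2 ≈ 1.329 → 4:3 (1.333)
R = 108.0/76.5 ≈ 1.412 → root-2 (1.414)
S = 66.3/44.2 ≈ 1.500 → 3:2 (1.500)

P=2:1, Q=4:3, R=root-2, S=3:2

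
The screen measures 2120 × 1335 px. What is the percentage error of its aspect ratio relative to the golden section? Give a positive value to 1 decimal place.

Ratio = 2120 / 1335 ≈ 1.5880.
Ideal golden ratio ≈ 1.6180. |1.5880 − 1.6180| / 1.6180 ≈ 1.85% → 1.9%.

1.9%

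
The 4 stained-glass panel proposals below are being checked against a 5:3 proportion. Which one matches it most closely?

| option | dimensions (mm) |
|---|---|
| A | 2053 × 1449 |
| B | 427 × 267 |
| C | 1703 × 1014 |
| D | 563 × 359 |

C

Target 5:3 ≈ 1.667.
A: 1.417 (Δ0.250)  B: 1.599 (Δ0.068)  C: 1.679 (Δ0.012)  D: 1.568 (Δ0.099)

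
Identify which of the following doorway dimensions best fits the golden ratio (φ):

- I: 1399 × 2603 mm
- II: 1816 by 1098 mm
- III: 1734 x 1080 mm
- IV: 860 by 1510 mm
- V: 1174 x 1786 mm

III

Target golden ratio ≈ 1.618.
I: 1.861 (Δ0.243)  II: 1.654 (Δ0.036)  III: 1.606 (Δ0.012)  IV: 1.756 (Δ0.138)  V: 1.521 (Δ0.097)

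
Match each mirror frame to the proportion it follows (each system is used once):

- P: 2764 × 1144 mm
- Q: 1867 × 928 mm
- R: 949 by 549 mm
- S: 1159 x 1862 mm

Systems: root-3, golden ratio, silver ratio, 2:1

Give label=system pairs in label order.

Ratios: P ≈ 2.416; Q ≈ 2.012; R ≈ 1.729; S ≈ 1.607.
Targets: root-3 ≈ 1.732; golden ratio ≈ 1.618; silver ratio ≈ 2.414; 2:1 ≈ 2.000.

P=silver ratio, Q=2:1, R=root-3, S=golden ratio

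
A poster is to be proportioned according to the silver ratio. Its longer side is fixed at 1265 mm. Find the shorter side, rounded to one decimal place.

524.0 mm

silver ratio ≈ 2.41421.
Shorter side = 1265 ÷ 2.41421 ≈ 523.981 → 524.0 mm.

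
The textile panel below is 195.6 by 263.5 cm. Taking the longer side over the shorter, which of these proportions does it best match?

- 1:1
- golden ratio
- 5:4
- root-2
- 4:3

4:3

263.5/195.6 ≈ 1.347. Nearest candidates are 4:3 (1.333, off by 0.014) and root-2 (1.414, off by 0.067).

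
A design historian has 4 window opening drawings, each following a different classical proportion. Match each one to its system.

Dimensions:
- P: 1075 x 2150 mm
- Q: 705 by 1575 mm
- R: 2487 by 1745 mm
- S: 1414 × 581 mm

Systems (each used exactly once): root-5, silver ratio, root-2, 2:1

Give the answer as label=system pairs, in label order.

P=2:1, Q=root-5, R=root-2, S=silver ratio

P = 2150/1075 ≈ 2.000 → 2:1 (2.000)
Q = 1575/705 ≈ 2.234 → root-5 (2.236)
R = 2487/1745 ≈ 1.425 → root-2 (1.414)
S = 1414/581 ≈ 2.434 → silver ratio (2.414)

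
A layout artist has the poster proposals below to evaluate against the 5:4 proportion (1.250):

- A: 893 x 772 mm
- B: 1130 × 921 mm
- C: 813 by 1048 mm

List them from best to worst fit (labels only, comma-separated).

B, C, A

Ratios: A = 893 / 772 ≈ 1.157; B = 1130 / 921 ≈ 1.227; C = 1048 / 813 ≈ 1.289.
|Δ from 1.250|: A 0.093; B 0.023; C 0.039.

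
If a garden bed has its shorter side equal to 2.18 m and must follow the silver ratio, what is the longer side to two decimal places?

silver ratio ≈ 2.41421.
Longer side = 2.18 × 2.41421 ≈ 5.2630 → 5.26 m.

5.26 m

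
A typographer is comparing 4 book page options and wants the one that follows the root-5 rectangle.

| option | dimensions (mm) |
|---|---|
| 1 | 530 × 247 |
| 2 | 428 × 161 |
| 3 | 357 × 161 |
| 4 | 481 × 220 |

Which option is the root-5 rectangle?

3

Target root-5 ≈ 2.236.
1: 2.146 (Δ0.090)  2: 2.658 (Δ0.422)  3: 2.217 (Δ0.019)  4: 2.186 (Δ0.050)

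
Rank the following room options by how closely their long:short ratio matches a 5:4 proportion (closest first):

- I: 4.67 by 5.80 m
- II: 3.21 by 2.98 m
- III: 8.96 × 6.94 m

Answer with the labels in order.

Ratios: I = 5.80 / 4.67 ≈ 1.242; II = 3.21 / 2.98 ≈ 1.077; III = 8.96 / 6.94 ≈ 1.291.
|Δ from 1.250|: I 0.008; II 0.173; III 0.041.

I, III, II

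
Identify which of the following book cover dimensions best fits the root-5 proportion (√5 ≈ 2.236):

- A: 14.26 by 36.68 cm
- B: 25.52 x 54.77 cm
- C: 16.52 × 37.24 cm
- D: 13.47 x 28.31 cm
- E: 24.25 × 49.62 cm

Target root-5 ≈ 2.236.
A: 2.572 (Δ0.336)  B: 2.146 (Δ0.090)  C: 2.254 (Δ0.018)  D: 2.102 (Δ0.134)  E: 2.046 (Δ0.190)

C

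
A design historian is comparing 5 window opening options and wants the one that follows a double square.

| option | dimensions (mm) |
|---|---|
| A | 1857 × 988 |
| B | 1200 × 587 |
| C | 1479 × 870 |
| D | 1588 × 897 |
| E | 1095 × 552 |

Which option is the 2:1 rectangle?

E

Ratios (long/short): A ≈ 1.880; B ≈ 2.044; C ≈ 1.700; D ≈ 1.770; E ≈ 1.984.
2:1 ≈ 2.000; option E is nearest (Δ 0.016).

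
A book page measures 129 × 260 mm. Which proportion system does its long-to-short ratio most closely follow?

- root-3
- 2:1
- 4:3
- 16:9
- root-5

2:1

260/129 ≈ 2.016. Nearest candidates are 2:1 (2.000, off by 0.016) and root-5 (2.236, off by 0.220).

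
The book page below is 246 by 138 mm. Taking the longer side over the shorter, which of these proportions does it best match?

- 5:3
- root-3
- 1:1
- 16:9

246/138 ≈ 1.783. Nearest candidates are 16:9 (1.778, off by 0.005) and root-3 (1.732, off by 0.051).

16:9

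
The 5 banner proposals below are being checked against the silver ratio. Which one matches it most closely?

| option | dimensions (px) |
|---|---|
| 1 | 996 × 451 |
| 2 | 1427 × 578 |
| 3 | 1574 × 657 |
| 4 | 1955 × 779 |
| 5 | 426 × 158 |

Ratios (long/short): 1 ≈ 2.208; 2 ≈ 2.469; 3 ≈ 2.396; 4 ≈ 2.510; 5 ≈ 2.696.
silver ratio ≈ 2.414; option 3 is nearest (Δ 0.018).

3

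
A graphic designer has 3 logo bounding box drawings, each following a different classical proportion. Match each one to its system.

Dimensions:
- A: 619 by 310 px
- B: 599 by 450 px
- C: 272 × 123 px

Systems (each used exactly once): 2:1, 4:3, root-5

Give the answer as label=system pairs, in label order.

A = 619/310 ≈ 1.997 → 2:1 (2.000)
B = 599/450 ≈ 1.331 → 4:3 (1.333)
C = 272/123 ≈ 2.211 → root-5 (2.236)

A=2:1, B=4:3, C=root-5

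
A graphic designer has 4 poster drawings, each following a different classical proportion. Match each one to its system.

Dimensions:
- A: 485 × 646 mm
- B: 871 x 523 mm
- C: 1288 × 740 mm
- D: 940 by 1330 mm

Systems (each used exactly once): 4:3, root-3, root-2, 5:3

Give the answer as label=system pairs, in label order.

Ratios: A ≈ 1.332; B ≈ 1.665; C ≈ 1.741; D ≈ 1.415.
Targets: 4:3 ≈ 1.333; root-3 ≈ 1.732; root-2 ≈ 1.414; 5:3 ≈ 1.667.

A=4:3, B=5:3, C=root-3, D=root-2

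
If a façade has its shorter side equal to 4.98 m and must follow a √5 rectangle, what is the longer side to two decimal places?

11.14 m

root-5 ≈ 2.23607.
Longer side = 4.98 × 2.23607 ≈ 11.1356 → 11.14 m.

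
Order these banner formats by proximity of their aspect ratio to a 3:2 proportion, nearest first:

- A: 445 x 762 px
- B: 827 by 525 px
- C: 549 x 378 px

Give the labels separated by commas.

Ratios: A = 762 / 445 ≈ 1.712; B = 827 / 525 ≈ 1.575; C = 549 / 378 ≈ 1.452.
|Δ from 1.500|: A 0.212; B 0.075; C 0.048.

C, B, A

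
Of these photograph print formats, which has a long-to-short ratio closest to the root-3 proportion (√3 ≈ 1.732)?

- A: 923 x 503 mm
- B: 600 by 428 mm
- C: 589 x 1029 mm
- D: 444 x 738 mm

Target root-3 ≈ 1.732.
A: 1.835 (Δ0.103)  B: 1.402 (Δ0.330)  C: 1.747 (Δ0.015)  D: 1.662 (Δ0.070)

C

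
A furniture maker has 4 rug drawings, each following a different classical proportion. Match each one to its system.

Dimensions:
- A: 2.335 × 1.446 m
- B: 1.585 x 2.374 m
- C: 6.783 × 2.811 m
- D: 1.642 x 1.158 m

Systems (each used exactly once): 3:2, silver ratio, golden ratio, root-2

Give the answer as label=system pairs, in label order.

A=golden ratio, B=3:2, C=silver ratio, D=root-2

A = 2.335/1.446 ≈ 1.615 → golden ratio (1.618)
B = 2.374/1.585 ≈ 1.498 → 3:2 (1.500)
C = 6.783/2.811 ≈ 2.413 → silver ratio (2.414)
D = 1.642/1.158 ≈ 1.418 → root-2 (1.414)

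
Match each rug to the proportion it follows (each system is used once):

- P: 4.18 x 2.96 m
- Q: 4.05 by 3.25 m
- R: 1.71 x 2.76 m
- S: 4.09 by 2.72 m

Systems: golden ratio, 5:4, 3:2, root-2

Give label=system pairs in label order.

P = 4.18/2.96 ≈ 1.412 → root-2 (1.414)
Q = 4.05/3.25 ≈ 1.246 → 5:4 (1.250)
R = 2.76/1.71 ≈ 1.614 → golden ratio (1.618)
S = 4.09/2.72 ≈ 1.504 → 3:2 (1.500)

P=root-2, Q=5:4, R=golden ratio, S=3:2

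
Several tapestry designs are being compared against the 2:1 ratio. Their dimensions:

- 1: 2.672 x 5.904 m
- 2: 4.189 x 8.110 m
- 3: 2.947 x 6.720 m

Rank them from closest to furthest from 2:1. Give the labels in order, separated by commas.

1: 5.904/2.672 ≈ 2.210 → |2.210 − 2.000| = 0.210
2: 8.110/4.189 ≈ 1.936 → |1.936 − 2.000| = 0.064
3: 6.720/2.947 ≈ 2.280 → |2.280 − 2.000| = 0.280

2, 1, 3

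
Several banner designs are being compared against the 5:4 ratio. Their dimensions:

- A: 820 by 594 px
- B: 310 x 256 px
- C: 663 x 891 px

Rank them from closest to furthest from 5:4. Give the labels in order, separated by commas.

A: 820/594 ≈ 1.380 → |1.380 − 1.250| = 0.130
B: 310/256 ≈ 1.211 → |1.211 − 1.250| = 0.039
C: 891/663 ≈ 1.344 → |1.344 − 1.250| = 0.094

B, C, A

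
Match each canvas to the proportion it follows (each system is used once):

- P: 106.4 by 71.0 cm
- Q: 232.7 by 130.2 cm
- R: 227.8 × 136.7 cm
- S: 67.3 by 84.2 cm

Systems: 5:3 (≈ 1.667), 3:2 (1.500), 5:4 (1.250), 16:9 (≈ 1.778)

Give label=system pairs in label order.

P=3:2, Q=16:9, R=5:3, S=5:4

Ratios: P ≈ 1.499; Q ≈ 1.787; R ≈ 1.666; S ≈ 1.251.
Targets: 5:3 ≈ 1.667; 3:2 ≈ 1.500; 5:4 ≈ 1.250; 16:9 ≈ 1.778.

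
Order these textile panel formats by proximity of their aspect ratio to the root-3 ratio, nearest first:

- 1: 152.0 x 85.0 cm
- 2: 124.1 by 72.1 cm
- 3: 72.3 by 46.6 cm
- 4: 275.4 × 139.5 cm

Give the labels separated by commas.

Ratios: 1 = 152.0 / 85.0 ≈ 1.788; 2 = 124.1 / 72.1 ≈ 1.721; 3 = 72.3 / 46.6 ≈ 1.552; 4 = 275.4 / 139.5 ≈ 1.974.
|Δ from 1.732|: 1 0.056; 2 0.011; 3 0.180; 4 0.242.

2, 1, 3, 4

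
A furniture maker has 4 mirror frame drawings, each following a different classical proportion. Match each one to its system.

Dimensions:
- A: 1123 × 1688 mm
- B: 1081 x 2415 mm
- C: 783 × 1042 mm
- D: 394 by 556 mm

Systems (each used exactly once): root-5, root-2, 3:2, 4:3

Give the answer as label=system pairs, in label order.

A = 1688/1123 ≈ 1.503 → 3:2 (1.500)
B = 2415/1081 ≈ 2.234 → root-5 (2.236)
C = 1042/783 ≈ 1.331 → 4:3 (1.333)
D = 556/394 ≈ 1.411 → root-2 (1.414)

A=3:2, B=root-5, C=4:3, D=root-2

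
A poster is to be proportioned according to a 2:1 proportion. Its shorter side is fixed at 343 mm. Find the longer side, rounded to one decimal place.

686.0 mm

2:1 = 2.00000.
Longer side = 343 × 2.00000 ≈ 686.000 → 686.0 mm.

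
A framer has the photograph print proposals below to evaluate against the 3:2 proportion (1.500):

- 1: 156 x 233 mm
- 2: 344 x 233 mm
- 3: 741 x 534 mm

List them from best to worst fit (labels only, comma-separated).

1, 2, 3

Ratios: 1 = 233 / 156 ≈ 1.494; 2 = 344 / 233 ≈ 1.476; 3 = 741 / 534 ≈ 1.388.
|Δ from 1.500|: 1 0.006; 2 0.024; 3 0.112.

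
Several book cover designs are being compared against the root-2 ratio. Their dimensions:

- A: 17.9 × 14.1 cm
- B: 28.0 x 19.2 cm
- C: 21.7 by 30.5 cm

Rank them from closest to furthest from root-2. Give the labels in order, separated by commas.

C, B, A

Ratios: A = 17.9 / 14.1 ≈ 1.270; B = 28.0 / 19.2 ≈ 1.458; C = 30.5 / 21.7 ≈ 1.406.
|Δ from 1.414|: A 0.144; B 0.044; C 0.008.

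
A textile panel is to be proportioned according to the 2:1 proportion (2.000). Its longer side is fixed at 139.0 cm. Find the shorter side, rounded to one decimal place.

2:1 = 2.00000.
Shorter side = 139.0 ÷ 2.00000 ≈ 69.500 → 69.5 cm.

69.5 cm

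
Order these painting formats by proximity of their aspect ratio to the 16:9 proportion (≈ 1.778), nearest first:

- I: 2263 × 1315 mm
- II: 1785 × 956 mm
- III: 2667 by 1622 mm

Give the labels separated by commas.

I, II, III

Ratios: I = 2263 / 1315 ≈ 1.721; II = 1785 / 956 ≈ 1.867; III = 2667 / 1622 ≈ 1.644.
|Δ from 1.778|: I 0.057; II 0.089; III 0.134.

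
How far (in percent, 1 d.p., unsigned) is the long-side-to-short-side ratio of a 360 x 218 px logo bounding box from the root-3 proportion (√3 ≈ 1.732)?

Ratio = 360 / 218 ≈ 1.6514.
Ideal root-3 ≈ 1.7321. |1.6514 − 1.7321| / 1.7321 ≈ 4.66% → 4.7%.

4.7%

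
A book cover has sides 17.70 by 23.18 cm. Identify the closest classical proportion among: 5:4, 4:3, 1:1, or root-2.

4:3

Ratio = 23.18 / 17.70 ≈ 1.310.
Distances: 5:4 1.250 (Δ 0.060); 4:3 1.333 (Δ 0.023); 1:1 1.000 (Δ 0.310); root-2 1.414 (Δ 0.104).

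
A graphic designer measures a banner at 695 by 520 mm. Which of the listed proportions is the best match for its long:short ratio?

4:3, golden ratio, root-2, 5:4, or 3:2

695/520 ≈ 1.337. Nearest candidates are 4:3 (1.333, off by 0.004) and root-2 (1.414, off by 0.077).

4:3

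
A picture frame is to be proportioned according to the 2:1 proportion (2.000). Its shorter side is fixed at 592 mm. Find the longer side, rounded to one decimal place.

2:1 = 2.00000.
Longer side = 592 × 2.00000 ≈ 1184.000 → 1184.0 mm.

1184.0 mm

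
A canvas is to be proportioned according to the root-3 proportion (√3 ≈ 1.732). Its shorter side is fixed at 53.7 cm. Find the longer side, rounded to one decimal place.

93.0 cm

root-3 ≈ 1.73205.
Longer side = 53.7 × 1.73205 ≈ 93.011 → 93.0 cm.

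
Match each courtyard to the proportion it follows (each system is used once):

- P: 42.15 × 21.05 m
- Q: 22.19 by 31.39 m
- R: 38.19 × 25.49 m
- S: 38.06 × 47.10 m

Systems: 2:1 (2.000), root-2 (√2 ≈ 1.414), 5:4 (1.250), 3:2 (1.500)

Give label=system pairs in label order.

Ratios: P ≈ 2.002; Q ≈ 1.415; R ≈ 1.498; S ≈ 1.238.
Targets: 2:1 ≈ 2.000; root-2 ≈ 1.414; 5:4 ≈ 1.250; 3:2 ≈ 1.500.

P=2:1, Q=root-2, R=3:2, S=5:4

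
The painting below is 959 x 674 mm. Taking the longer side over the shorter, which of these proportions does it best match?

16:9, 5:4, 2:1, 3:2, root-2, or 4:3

root-2

Ratio = 959 / 674 ≈ 1.423.
Distances: 16:9 1.778 (Δ 0.355); 5:4 1.250 (Δ 0.173); 2:1 2.000 (Δ 0.577); 3:2 1.500 (Δ 0.077); root-2 1.414 (Δ 0.009); 4:3 1.333 (Δ 0.090).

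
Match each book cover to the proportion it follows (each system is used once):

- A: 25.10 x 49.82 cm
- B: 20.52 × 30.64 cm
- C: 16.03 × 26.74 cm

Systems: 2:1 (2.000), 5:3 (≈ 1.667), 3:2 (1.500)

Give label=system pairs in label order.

A=2:1, B=3:2, C=5:3

A = 49.82/25.10 ≈ 1.985 → 2:1 (2.000)
B = 30.64/20.52 ≈ 1.493 → 3:2 (1.500)
C = 26.74/16.03 ≈ 1.668 → 5:3 (1.667)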